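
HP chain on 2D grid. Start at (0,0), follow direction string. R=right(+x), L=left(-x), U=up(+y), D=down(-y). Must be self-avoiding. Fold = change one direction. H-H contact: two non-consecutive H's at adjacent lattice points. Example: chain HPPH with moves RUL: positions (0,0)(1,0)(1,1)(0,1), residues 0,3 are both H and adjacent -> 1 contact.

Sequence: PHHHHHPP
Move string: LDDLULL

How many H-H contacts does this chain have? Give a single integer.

Positions: [(0, 0), (-1, 0), (-1, -1), (-1, -2), (-2, -2), (-2, -1), (-3, -1), (-4, -1)]
H-H contact: residue 2 @(-1,-1) - residue 5 @(-2, -1)

Answer: 1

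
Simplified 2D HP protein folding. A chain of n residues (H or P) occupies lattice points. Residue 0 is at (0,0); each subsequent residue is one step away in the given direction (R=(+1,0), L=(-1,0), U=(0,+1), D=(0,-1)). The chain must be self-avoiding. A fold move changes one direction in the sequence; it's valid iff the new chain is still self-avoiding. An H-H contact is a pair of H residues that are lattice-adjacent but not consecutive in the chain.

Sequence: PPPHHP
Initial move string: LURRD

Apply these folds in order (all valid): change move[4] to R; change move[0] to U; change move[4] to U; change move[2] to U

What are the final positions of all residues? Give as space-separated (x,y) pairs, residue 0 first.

Initial moves: LURRD
Fold: move[4]->R => LURRR (positions: [(0, 0), (-1, 0), (-1, 1), (0, 1), (1, 1), (2, 1)])
Fold: move[0]->U => UURRR (positions: [(0, 0), (0, 1), (0, 2), (1, 2), (2, 2), (3, 2)])
Fold: move[4]->U => UURRU (positions: [(0, 0), (0, 1), (0, 2), (1, 2), (2, 2), (2, 3)])
Fold: move[2]->U => UUURU (positions: [(0, 0), (0, 1), (0, 2), (0, 3), (1, 3), (1, 4)])

Answer: (0,0) (0,1) (0,2) (0,3) (1,3) (1,4)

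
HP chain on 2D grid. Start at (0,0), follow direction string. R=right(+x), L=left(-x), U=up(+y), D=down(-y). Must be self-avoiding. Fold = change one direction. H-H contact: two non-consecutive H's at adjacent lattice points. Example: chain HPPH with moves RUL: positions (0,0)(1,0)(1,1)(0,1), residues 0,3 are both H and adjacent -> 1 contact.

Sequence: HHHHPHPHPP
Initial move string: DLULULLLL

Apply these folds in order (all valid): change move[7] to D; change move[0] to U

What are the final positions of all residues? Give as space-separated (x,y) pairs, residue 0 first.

Answer: (0,0) (0,1) (-1,1) (-1,2) (-2,2) (-2,3) (-3,3) (-4,3) (-4,2) (-5,2)

Derivation:
Initial moves: DLULULLLL
Fold: move[7]->D => DLULULLDL (positions: [(0, 0), (0, -1), (-1, -1), (-1, 0), (-2, 0), (-2, 1), (-3, 1), (-4, 1), (-4, 0), (-5, 0)])
Fold: move[0]->U => ULULULLDL (positions: [(0, 0), (0, 1), (-1, 1), (-1, 2), (-2, 2), (-2, 3), (-3, 3), (-4, 3), (-4, 2), (-5, 2)])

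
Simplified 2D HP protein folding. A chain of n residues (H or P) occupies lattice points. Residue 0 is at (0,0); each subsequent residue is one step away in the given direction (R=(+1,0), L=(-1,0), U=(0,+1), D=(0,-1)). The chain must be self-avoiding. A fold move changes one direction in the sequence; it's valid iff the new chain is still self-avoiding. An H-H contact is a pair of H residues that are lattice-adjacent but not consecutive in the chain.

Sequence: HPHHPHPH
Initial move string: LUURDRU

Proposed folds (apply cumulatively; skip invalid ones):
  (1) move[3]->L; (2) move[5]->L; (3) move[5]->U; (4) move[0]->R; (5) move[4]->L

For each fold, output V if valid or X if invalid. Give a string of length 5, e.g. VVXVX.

Answer: XXXVX

Derivation:
Initial: LUURDRU -> [(0, 0), (-1, 0), (-1, 1), (-1, 2), (0, 2), (0, 1), (1, 1), (1, 2)]
Fold 1: move[3]->L => LUULDRU INVALID (collision), skipped
Fold 2: move[5]->L => LUURDLU INVALID (collision), skipped
Fold 3: move[5]->U => LUURDUU INVALID (collision), skipped
Fold 4: move[0]->R => RUURDRU VALID
Fold 5: move[4]->L => RUURLRU INVALID (collision), skipped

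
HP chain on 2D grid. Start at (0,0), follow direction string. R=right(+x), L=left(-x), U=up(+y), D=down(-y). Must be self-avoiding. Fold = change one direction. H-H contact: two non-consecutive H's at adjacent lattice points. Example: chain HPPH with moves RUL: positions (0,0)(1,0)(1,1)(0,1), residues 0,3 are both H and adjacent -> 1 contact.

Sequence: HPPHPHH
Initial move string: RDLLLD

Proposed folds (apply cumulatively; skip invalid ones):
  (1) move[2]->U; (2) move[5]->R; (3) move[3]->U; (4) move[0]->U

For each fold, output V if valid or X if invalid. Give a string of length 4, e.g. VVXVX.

Answer: XXXX

Derivation:
Initial: RDLLLD -> [(0, 0), (1, 0), (1, -1), (0, -1), (-1, -1), (-2, -1), (-2, -2)]
Fold 1: move[2]->U => RDULLD INVALID (collision), skipped
Fold 2: move[5]->R => RDLLLR INVALID (collision), skipped
Fold 3: move[3]->U => RDLULD INVALID (collision), skipped
Fold 4: move[0]->U => UDLLLD INVALID (collision), skipped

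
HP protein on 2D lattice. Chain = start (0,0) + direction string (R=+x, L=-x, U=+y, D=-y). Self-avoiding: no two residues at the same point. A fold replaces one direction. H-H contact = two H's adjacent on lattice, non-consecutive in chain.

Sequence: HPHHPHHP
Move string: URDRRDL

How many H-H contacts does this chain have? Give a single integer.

Positions: [(0, 0), (0, 1), (1, 1), (1, 0), (2, 0), (3, 0), (3, -1), (2, -1)]
H-H contact: residue 0 @(0,0) - residue 3 @(1, 0)

Answer: 1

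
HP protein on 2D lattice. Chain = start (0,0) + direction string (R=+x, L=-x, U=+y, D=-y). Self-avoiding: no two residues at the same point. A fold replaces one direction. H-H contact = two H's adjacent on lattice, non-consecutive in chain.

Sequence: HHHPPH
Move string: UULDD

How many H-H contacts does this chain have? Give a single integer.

Answer: 1

Derivation:
Positions: [(0, 0), (0, 1), (0, 2), (-1, 2), (-1, 1), (-1, 0)]
H-H contact: residue 0 @(0,0) - residue 5 @(-1, 0)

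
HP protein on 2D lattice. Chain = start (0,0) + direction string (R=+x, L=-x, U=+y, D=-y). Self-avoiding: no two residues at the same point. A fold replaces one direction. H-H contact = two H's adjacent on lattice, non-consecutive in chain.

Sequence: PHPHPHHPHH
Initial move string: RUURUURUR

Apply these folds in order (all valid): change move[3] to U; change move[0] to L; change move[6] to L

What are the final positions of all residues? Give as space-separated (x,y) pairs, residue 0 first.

Initial moves: RUURUURUR
Fold: move[3]->U => RUUUUURUR (positions: [(0, 0), (1, 0), (1, 1), (1, 2), (1, 3), (1, 4), (1, 5), (2, 5), (2, 6), (3, 6)])
Fold: move[0]->L => LUUUUURUR (positions: [(0, 0), (-1, 0), (-1, 1), (-1, 2), (-1, 3), (-1, 4), (-1, 5), (0, 5), (0, 6), (1, 6)])
Fold: move[6]->L => LUUUUULUR (positions: [(0, 0), (-1, 0), (-1, 1), (-1, 2), (-1, 3), (-1, 4), (-1, 5), (-2, 5), (-2, 6), (-1, 6)])

Answer: (0,0) (-1,0) (-1,1) (-1,2) (-1,3) (-1,4) (-1,5) (-2,5) (-2,6) (-1,6)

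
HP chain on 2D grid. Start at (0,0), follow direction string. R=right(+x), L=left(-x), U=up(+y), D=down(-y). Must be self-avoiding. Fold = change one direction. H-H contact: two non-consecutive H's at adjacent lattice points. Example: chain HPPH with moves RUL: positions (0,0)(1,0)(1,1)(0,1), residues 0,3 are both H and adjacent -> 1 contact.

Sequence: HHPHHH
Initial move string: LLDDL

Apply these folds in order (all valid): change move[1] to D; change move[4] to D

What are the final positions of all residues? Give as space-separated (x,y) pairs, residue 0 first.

Answer: (0,0) (-1,0) (-1,-1) (-1,-2) (-1,-3) (-1,-4)

Derivation:
Initial moves: LLDDL
Fold: move[1]->D => LDDDL (positions: [(0, 0), (-1, 0), (-1, -1), (-1, -2), (-1, -3), (-2, -3)])
Fold: move[4]->D => LDDDD (positions: [(0, 0), (-1, 0), (-1, -1), (-1, -2), (-1, -3), (-1, -4)])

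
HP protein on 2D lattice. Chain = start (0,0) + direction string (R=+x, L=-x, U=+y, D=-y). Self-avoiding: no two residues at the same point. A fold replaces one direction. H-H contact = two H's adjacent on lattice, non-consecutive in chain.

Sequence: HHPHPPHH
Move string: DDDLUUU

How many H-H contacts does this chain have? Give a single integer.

Answer: 2

Derivation:
Positions: [(0, 0), (0, -1), (0, -2), (0, -3), (-1, -3), (-1, -2), (-1, -1), (-1, 0)]
H-H contact: residue 0 @(0,0) - residue 7 @(-1, 0)
H-H contact: residue 1 @(0,-1) - residue 6 @(-1, -1)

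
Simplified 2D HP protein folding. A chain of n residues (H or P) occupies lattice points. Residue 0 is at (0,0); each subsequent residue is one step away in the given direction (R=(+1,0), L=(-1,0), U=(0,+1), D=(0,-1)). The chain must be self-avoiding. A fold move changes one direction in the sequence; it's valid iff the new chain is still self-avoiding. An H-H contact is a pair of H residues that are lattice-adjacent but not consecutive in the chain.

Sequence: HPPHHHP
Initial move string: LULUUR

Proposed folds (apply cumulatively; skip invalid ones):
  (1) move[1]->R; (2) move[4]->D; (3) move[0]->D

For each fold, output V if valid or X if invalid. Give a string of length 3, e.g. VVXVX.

Answer: XXX

Derivation:
Initial: LULUUR -> [(0, 0), (-1, 0), (-1, 1), (-2, 1), (-2, 2), (-2, 3), (-1, 3)]
Fold 1: move[1]->R => LRLUUR INVALID (collision), skipped
Fold 2: move[4]->D => LULUDR INVALID (collision), skipped
Fold 3: move[0]->D => DULUUR INVALID (collision), skipped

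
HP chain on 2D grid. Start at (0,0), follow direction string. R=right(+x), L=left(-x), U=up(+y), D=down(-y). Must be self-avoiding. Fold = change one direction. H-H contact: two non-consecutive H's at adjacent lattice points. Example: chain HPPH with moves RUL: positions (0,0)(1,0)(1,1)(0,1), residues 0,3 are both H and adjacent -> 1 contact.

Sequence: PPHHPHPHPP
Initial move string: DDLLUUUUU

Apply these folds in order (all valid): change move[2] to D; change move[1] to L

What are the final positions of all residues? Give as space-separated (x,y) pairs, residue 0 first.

Answer: (0,0) (0,-1) (-1,-1) (-1,-2) (-2,-2) (-2,-1) (-2,0) (-2,1) (-2,2) (-2,3)

Derivation:
Initial moves: DDLLUUUUU
Fold: move[2]->D => DDDLUUUUU (positions: [(0, 0), (0, -1), (0, -2), (0, -3), (-1, -3), (-1, -2), (-1, -1), (-1, 0), (-1, 1), (-1, 2)])
Fold: move[1]->L => DLDLUUUUU (positions: [(0, 0), (0, -1), (-1, -1), (-1, -2), (-2, -2), (-2, -1), (-2, 0), (-2, 1), (-2, 2), (-2, 3)])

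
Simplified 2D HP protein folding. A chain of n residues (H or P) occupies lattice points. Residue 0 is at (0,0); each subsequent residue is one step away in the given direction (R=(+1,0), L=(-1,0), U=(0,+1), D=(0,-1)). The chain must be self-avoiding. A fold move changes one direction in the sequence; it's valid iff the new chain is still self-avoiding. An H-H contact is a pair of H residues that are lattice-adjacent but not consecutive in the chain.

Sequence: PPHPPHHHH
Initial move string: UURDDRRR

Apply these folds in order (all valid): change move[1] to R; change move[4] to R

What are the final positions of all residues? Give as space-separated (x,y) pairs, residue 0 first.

Initial moves: UURDDRRR
Fold: move[1]->R => URRDDRRR (positions: [(0, 0), (0, 1), (1, 1), (2, 1), (2, 0), (2, -1), (3, -1), (4, -1), (5, -1)])
Fold: move[4]->R => URRDRRRR (positions: [(0, 0), (0, 1), (1, 1), (2, 1), (2, 0), (3, 0), (4, 0), (5, 0), (6, 0)])

Answer: (0,0) (0,1) (1,1) (2,1) (2,0) (3,0) (4,0) (5,0) (6,0)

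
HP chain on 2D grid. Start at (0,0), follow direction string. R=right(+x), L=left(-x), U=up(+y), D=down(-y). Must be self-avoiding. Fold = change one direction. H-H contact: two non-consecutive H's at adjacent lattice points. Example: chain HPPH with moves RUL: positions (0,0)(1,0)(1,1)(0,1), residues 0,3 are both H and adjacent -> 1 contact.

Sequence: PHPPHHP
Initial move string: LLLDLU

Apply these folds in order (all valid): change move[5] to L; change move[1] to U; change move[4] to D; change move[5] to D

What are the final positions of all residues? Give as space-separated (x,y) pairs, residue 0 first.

Initial moves: LLLDLU
Fold: move[5]->L => LLLDLL (positions: [(0, 0), (-1, 0), (-2, 0), (-3, 0), (-3, -1), (-4, -1), (-5, -1)])
Fold: move[1]->U => LULDLL (positions: [(0, 0), (-1, 0), (-1, 1), (-2, 1), (-2, 0), (-3, 0), (-4, 0)])
Fold: move[4]->D => LULDDL (positions: [(0, 0), (-1, 0), (-1, 1), (-2, 1), (-2, 0), (-2, -1), (-3, -1)])
Fold: move[5]->D => LULDDD (positions: [(0, 0), (-1, 0), (-1, 1), (-2, 1), (-2, 0), (-2, -1), (-2, -2)])

Answer: (0,0) (-1,0) (-1,1) (-2,1) (-2,0) (-2,-1) (-2,-2)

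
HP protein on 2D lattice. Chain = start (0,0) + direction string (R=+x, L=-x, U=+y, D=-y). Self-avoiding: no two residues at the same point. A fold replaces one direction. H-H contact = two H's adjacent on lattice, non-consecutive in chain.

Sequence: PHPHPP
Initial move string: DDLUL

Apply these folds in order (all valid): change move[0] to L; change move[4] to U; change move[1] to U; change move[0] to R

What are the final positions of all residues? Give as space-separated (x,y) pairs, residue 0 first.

Initial moves: DDLUL
Fold: move[0]->L => LDLUL (positions: [(0, 0), (-1, 0), (-1, -1), (-2, -1), (-2, 0), (-3, 0)])
Fold: move[4]->U => LDLUU (positions: [(0, 0), (-1, 0), (-1, -1), (-2, -1), (-2, 0), (-2, 1)])
Fold: move[1]->U => LULUU (positions: [(0, 0), (-1, 0), (-1, 1), (-2, 1), (-2, 2), (-2, 3)])
Fold: move[0]->R => RULUU (positions: [(0, 0), (1, 0), (1, 1), (0, 1), (0, 2), (0, 3)])

Answer: (0,0) (1,0) (1,1) (0,1) (0,2) (0,3)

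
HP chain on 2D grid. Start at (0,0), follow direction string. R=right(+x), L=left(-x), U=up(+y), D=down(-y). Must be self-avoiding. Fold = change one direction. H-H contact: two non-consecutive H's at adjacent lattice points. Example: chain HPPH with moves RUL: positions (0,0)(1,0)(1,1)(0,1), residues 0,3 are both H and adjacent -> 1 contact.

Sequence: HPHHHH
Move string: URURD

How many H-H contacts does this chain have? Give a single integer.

Positions: [(0, 0), (0, 1), (1, 1), (1, 2), (2, 2), (2, 1)]
H-H contact: residue 2 @(1,1) - residue 5 @(2, 1)

Answer: 1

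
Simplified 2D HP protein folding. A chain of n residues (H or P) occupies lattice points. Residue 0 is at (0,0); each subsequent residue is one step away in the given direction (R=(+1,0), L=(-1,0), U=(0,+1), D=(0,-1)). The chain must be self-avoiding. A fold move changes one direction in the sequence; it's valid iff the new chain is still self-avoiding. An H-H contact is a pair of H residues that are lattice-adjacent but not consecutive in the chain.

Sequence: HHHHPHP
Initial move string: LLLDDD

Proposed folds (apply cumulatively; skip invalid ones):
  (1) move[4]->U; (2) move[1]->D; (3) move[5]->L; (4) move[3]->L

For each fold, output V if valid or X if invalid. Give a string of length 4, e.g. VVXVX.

Answer: XVVV

Derivation:
Initial: LLLDDD -> [(0, 0), (-1, 0), (-2, 0), (-3, 0), (-3, -1), (-3, -2), (-3, -3)]
Fold 1: move[4]->U => LLLDUD INVALID (collision), skipped
Fold 2: move[1]->D => LDLDDD VALID
Fold 3: move[5]->L => LDLDDL VALID
Fold 4: move[3]->L => LDLLDL VALID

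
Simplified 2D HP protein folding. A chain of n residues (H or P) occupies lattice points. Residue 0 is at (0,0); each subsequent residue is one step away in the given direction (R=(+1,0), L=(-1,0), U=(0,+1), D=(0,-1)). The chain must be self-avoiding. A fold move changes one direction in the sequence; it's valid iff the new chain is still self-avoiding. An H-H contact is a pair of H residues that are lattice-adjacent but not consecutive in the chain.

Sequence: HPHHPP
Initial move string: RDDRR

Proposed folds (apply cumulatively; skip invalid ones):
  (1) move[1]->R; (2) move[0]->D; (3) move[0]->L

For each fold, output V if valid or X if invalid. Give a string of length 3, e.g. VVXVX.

Answer: VVX

Derivation:
Initial: RDDRR -> [(0, 0), (1, 0), (1, -1), (1, -2), (2, -2), (3, -2)]
Fold 1: move[1]->R => RRDRR VALID
Fold 2: move[0]->D => DRDRR VALID
Fold 3: move[0]->L => LRDRR INVALID (collision), skipped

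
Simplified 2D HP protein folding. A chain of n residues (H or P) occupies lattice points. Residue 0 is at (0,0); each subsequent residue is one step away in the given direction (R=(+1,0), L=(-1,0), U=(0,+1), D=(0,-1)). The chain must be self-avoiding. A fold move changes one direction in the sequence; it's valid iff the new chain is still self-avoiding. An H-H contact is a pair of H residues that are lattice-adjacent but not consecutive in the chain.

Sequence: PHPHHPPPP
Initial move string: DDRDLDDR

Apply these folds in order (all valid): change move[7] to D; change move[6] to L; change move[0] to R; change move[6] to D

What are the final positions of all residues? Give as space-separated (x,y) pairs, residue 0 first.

Initial moves: DDRDLDDR
Fold: move[7]->D => DDRDLDDD (positions: [(0, 0), (0, -1), (0, -2), (1, -2), (1, -3), (0, -3), (0, -4), (0, -5), (0, -6)])
Fold: move[6]->L => DDRDLDLD (positions: [(0, 0), (0, -1), (0, -2), (1, -2), (1, -3), (0, -3), (0, -4), (-1, -4), (-1, -5)])
Fold: move[0]->R => RDRDLDLD (positions: [(0, 0), (1, 0), (1, -1), (2, -1), (2, -2), (1, -2), (1, -3), (0, -3), (0, -4)])
Fold: move[6]->D => RDRDLDDD (positions: [(0, 0), (1, 0), (1, -1), (2, -1), (2, -2), (1, -2), (1, -3), (1, -4), (1, -5)])

Answer: (0,0) (1,0) (1,-1) (2,-1) (2,-2) (1,-2) (1,-3) (1,-4) (1,-5)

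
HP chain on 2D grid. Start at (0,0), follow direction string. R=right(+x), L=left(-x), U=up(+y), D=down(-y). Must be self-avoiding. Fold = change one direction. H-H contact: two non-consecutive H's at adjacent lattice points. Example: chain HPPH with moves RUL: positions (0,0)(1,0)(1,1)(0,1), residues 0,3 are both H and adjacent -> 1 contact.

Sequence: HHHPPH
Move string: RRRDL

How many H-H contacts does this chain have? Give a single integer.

Positions: [(0, 0), (1, 0), (2, 0), (3, 0), (3, -1), (2, -1)]
H-H contact: residue 2 @(2,0) - residue 5 @(2, -1)

Answer: 1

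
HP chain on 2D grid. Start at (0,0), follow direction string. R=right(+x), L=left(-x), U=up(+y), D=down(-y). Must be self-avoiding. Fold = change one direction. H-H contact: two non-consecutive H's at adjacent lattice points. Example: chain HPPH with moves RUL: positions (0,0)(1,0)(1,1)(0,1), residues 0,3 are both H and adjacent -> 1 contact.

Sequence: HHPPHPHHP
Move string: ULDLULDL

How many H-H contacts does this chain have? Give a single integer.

Positions: [(0, 0), (0, 1), (-1, 1), (-1, 0), (-2, 0), (-2, 1), (-3, 1), (-3, 0), (-4, 0)]
H-H contact: residue 4 @(-2,0) - residue 7 @(-3, 0)

Answer: 1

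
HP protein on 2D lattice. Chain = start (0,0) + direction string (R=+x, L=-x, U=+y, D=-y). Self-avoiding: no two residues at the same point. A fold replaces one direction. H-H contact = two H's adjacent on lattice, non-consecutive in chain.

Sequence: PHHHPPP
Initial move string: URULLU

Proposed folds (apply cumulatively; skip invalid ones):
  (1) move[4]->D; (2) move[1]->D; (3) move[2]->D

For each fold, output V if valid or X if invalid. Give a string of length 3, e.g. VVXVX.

Initial: URULLU -> [(0, 0), (0, 1), (1, 1), (1, 2), (0, 2), (-1, 2), (-1, 3)]
Fold 1: move[4]->D => URULDU INVALID (collision), skipped
Fold 2: move[1]->D => UDULLU INVALID (collision), skipped
Fold 3: move[2]->D => URDLLU INVALID (collision), skipped

Answer: XXX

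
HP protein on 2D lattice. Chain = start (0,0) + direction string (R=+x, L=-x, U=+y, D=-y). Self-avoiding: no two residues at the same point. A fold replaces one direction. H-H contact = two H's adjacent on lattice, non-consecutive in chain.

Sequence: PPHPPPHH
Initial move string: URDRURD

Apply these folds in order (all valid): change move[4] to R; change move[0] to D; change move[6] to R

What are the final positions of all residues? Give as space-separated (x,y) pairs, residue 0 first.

Initial moves: URDRURD
Fold: move[4]->R => URDRRRD (positions: [(0, 0), (0, 1), (1, 1), (1, 0), (2, 0), (3, 0), (4, 0), (4, -1)])
Fold: move[0]->D => DRDRRRD (positions: [(0, 0), (0, -1), (1, -1), (1, -2), (2, -2), (3, -2), (4, -2), (4, -3)])
Fold: move[6]->R => DRDRRRR (positions: [(0, 0), (0, -1), (1, -1), (1, -2), (2, -2), (3, -2), (4, -2), (5, -2)])

Answer: (0,0) (0,-1) (1,-1) (1,-2) (2,-2) (3,-2) (4,-2) (5,-2)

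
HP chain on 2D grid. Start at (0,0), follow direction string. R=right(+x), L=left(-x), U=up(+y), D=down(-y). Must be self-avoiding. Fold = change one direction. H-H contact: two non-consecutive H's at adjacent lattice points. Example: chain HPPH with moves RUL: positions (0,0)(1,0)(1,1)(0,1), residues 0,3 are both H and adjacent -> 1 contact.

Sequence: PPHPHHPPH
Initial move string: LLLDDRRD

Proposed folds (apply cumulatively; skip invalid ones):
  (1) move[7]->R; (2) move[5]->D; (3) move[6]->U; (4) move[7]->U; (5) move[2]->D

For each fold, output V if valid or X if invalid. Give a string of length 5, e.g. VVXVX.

Initial: LLLDDRRD -> [(0, 0), (-1, 0), (-2, 0), (-3, 0), (-3, -1), (-3, -2), (-2, -2), (-1, -2), (-1, -3)]
Fold 1: move[7]->R => LLLDDRRR VALID
Fold 2: move[5]->D => LLLDDDRR VALID
Fold 3: move[6]->U => LLLDDDUR INVALID (collision), skipped
Fold 4: move[7]->U => LLLDDDRU VALID
Fold 5: move[2]->D => LLDDDDRU VALID

Answer: VVXVV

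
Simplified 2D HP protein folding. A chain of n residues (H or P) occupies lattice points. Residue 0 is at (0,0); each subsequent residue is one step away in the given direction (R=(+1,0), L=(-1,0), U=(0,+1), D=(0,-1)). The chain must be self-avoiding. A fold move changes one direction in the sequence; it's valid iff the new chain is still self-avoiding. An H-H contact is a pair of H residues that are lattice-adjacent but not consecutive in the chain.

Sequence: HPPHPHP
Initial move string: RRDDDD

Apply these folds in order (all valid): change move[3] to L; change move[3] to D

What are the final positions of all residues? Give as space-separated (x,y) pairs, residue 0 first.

Initial moves: RRDDDD
Fold: move[3]->L => RRDLDD (positions: [(0, 0), (1, 0), (2, 0), (2, -1), (1, -1), (1, -2), (1, -3)])
Fold: move[3]->D => RRDDDD (positions: [(0, 0), (1, 0), (2, 0), (2, -1), (2, -2), (2, -3), (2, -4)])

Answer: (0,0) (1,0) (2,0) (2,-1) (2,-2) (2,-3) (2,-4)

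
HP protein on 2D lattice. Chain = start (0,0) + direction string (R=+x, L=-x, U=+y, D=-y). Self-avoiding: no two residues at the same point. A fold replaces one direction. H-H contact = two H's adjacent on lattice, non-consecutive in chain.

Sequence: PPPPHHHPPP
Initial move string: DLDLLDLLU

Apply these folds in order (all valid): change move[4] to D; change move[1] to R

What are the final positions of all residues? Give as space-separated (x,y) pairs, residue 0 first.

Initial moves: DLDLLDLLU
Fold: move[4]->D => DLDLDDLLU (positions: [(0, 0), (0, -1), (-1, -1), (-1, -2), (-2, -2), (-2, -3), (-2, -4), (-3, -4), (-4, -4), (-4, -3)])
Fold: move[1]->R => DRDLDDLLU (positions: [(0, 0), (0, -1), (1, -1), (1, -2), (0, -2), (0, -3), (0, -4), (-1, -4), (-2, -4), (-2, -3)])

Answer: (0,0) (0,-1) (1,-1) (1,-2) (0,-2) (0,-3) (0,-4) (-1,-4) (-2,-4) (-2,-3)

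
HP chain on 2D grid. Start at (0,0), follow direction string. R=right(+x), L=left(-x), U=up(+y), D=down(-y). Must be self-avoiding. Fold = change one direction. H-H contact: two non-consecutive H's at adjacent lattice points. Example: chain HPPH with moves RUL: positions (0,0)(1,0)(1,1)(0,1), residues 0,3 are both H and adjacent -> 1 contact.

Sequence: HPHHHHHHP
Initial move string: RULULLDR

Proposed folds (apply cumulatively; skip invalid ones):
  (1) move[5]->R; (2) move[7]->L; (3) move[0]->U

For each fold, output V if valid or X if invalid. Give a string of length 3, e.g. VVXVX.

Answer: XVV

Derivation:
Initial: RULULLDR -> [(0, 0), (1, 0), (1, 1), (0, 1), (0, 2), (-1, 2), (-2, 2), (-2, 1), (-1, 1)]
Fold 1: move[5]->R => RULULRDR INVALID (collision), skipped
Fold 2: move[7]->L => RULULLDL VALID
Fold 3: move[0]->U => UULULLDL VALID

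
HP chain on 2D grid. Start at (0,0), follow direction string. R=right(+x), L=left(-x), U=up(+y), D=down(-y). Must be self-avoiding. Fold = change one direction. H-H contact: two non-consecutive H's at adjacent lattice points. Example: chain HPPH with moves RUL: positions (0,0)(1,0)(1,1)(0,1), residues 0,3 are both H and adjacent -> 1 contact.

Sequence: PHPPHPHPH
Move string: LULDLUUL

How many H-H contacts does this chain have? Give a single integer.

Answer: 1

Derivation:
Positions: [(0, 0), (-1, 0), (-1, 1), (-2, 1), (-2, 0), (-3, 0), (-3, 1), (-3, 2), (-4, 2)]
H-H contact: residue 1 @(-1,0) - residue 4 @(-2, 0)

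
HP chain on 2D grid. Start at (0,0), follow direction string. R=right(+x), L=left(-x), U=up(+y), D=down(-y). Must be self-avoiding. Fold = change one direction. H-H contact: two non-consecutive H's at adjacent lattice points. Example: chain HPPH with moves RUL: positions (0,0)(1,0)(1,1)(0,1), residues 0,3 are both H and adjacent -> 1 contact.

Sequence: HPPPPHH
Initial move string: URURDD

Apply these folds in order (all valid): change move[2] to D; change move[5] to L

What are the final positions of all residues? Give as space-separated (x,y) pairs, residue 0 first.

Initial moves: URURDD
Fold: move[2]->D => URDRDD (positions: [(0, 0), (0, 1), (1, 1), (1, 0), (2, 0), (2, -1), (2, -2)])
Fold: move[5]->L => URDRDL (positions: [(0, 0), (0, 1), (1, 1), (1, 0), (2, 0), (2, -1), (1, -1)])

Answer: (0,0) (0,1) (1,1) (1,0) (2,0) (2,-1) (1,-1)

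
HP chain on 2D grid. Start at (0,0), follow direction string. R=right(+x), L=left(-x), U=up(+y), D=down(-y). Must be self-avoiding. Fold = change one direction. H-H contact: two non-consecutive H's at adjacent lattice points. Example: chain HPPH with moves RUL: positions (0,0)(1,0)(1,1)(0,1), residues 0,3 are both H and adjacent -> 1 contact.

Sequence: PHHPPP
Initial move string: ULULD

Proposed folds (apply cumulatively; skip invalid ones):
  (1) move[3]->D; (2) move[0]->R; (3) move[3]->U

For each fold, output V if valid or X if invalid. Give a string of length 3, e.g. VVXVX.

Initial: ULULD -> [(0, 0), (0, 1), (-1, 1), (-1, 2), (-2, 2), (-2, 1)]
Fold 1: move[3]->D => ULUDD INVALID (collision), skipped
Fold 2: move[0]->R => RLULD INVALID (collision), skipped
Fold 3: move[3]->U => ULUUD INVALID (collision), skipped

Answer: XXX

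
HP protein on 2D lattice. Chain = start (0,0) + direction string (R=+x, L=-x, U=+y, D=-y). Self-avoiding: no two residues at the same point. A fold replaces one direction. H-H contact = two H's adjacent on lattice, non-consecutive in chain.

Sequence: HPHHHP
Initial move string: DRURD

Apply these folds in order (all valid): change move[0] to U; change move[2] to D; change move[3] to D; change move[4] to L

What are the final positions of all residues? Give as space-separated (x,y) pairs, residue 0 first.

Initial moves: DRURD
Fold: move[0]->U => URURD (positions: [(0, 0), (0, 1), (1, 1), (1, 2), (2, 2), (2, 1)])
Fold: move[2]->D => URDRD (positions: [(0, 0), (0, 1), (1, 1), (1, 0), (2, 0), (2, -1)])
Fold: move[3]->D => URDDD (positions: [(0, 0), (0, 1), (1, 1), (1, 0), (1, -1), (1, -2)])
Fold: move[4]->L => URDDL (positions: [(0, 0), (0, 1), (1, 1), (1, 0), (1, -1), (0, -1)])

Answer: (0,0) (0,1) (1,1) (1,0) (1,-1) (0,-1)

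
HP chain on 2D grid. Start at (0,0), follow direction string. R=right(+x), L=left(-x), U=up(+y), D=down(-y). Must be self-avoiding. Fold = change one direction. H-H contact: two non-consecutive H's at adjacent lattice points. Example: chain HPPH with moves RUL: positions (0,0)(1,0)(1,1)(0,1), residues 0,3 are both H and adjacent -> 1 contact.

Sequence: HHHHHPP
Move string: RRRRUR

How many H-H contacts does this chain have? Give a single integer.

Positions: [(0, 0), (1, 0), (2, 0), (3, 0), (4, 0), (4, 1), (5, 1)]
No H-H contacts found.

Answer: 0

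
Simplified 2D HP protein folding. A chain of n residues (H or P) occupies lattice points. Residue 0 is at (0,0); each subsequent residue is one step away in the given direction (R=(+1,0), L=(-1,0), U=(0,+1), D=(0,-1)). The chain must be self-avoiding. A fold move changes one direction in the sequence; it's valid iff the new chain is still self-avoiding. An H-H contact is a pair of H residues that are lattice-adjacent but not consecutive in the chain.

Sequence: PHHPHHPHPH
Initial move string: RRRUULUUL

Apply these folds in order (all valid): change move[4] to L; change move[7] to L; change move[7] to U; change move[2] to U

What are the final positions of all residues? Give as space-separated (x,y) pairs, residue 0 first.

Initial moves: RRRUULUUL
Fold: move[4]->L => RRRULLUUL (positions: [(0, 0), (1, 0), (2, 0), (3, 0), (3, 1), (2, 1), (1, 1), (1, 2), (1, 3), (0, 3)])
Fold: move[7]->L => RRRULLULL (positions: [(0, 0), (1, 0), (2, 0), (3, 0), (3, 1), (2, 1), (1, 1), (1, 2), (0, 2), (-1, 2)])
Fold: move[7]->U => RRRULLUUL (positions: [(0, 0), (1, 0), (2, 0), (3, 0), (3, 1), (2, 1), (1, 1), (1, 2), (1, 3), (0, 3)])
Fold: move[2]->U => RRUULLUUL (positions: [(0, 0), (1, 0), (2, 0), (2, 1), (2, 2), (1, 2), (0, 2), (0, 3), (0, 4), (-1, 4)])

Answer: (0,0) (1,0) (2,0) (2,1) (2,2) (1,2) (0,2) (0,3) (0,4) (-1,4)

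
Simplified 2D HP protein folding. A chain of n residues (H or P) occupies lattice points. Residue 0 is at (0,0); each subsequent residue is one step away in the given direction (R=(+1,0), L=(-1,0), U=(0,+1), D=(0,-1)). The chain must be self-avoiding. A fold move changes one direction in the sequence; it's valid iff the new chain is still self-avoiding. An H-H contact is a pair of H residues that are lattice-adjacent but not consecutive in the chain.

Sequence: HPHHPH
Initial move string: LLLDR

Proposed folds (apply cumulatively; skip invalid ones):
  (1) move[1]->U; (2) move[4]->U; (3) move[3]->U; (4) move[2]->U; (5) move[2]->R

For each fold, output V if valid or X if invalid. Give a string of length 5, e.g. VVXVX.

Initial: LLLDR -> [(0, 0), (-1, 0), (-2, 0), (-3, 0), (-3, -1), (-2, -1)]
Fold 1: move[1]->U => LULDR INVALID (collision), skipped
Fold 2: move[4]->U => LLLDU INVALID (collision), skipped
Fold 3: move[3]->U => LLLUR VALID
Fold 4: move[2]->U => LLUUR VALID
Fold 5: move[2]->R => LLRUR INVALID (collision), skipped

Answer: XXVVX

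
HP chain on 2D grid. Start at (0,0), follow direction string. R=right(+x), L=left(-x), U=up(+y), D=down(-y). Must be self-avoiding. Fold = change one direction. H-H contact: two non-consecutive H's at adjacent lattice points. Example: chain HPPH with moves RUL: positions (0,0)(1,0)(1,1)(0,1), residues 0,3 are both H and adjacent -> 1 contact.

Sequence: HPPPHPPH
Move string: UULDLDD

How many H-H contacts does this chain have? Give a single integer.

Answer: 0

Derivation:
Positions: [(0, 0), (0, 1), (0, 2), (-1, 2), (-1, 1), (-2, 1), (-2, 0), (-2, -1)]
No H-H contacts found.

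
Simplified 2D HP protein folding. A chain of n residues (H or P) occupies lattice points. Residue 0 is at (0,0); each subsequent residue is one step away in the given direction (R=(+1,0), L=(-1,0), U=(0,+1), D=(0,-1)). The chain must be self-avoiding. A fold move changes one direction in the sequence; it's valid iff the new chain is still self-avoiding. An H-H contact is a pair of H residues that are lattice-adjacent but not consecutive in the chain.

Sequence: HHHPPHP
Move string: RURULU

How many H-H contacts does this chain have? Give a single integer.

Answer: 1

Derivation:
Positions: [(0, 0), (1, 0), (1, 1), (2, 1), (2, 2), (1, 2), (1, 3)]
H-H contact: residue 2 @(1,1) - residue 5 @(1, 2)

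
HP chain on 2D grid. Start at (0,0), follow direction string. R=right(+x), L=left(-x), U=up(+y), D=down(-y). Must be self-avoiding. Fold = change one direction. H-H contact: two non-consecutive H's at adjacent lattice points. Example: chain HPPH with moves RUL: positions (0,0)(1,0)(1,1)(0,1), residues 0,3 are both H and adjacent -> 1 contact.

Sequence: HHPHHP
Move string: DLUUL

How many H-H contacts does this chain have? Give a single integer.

Positions: [(0, 0), (0, -1), (-1, -1), (-1, 0), (-1, 1), (-2, 1)]
H-H contact: residue 0 @(0,0) - residue 3 @(-1, 0)

Answer: 1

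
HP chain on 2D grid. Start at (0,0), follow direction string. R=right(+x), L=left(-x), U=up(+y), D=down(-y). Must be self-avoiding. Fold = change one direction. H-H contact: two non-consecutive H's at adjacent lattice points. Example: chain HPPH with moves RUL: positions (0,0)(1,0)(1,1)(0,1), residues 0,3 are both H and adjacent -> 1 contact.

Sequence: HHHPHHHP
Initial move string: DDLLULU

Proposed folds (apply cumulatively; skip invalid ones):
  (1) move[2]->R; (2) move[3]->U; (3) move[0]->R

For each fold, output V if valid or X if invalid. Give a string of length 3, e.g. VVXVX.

Initial: DDLLULU -> [(0, 0), (0, -1), (0, -2), (-1, -2), (-2, -2), (-2, -1), (-3, -1), (-3, 0)]
Fold 1: move[2]->R => DDRLULU INVALID (collision), skipped
Fold 2: move[3]->U => DDLUULU VALID
Fold 3: move[0]->R => RDLUULU INVALID (collision), skipped

Answer: XVX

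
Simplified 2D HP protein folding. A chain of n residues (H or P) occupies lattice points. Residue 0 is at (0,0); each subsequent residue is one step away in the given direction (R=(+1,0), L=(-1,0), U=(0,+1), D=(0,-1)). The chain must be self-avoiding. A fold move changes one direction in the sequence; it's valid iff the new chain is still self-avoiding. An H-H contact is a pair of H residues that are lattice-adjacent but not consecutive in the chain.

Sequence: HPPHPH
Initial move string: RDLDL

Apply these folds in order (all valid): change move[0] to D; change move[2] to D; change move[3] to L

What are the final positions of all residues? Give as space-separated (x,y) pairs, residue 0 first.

Initial moves: RDLDL
Fold: move[0]->D => DDLDL (positions: [(0, 0), (0, -1), (0, -2), (-1, -2), (-1, -3), (-2, -3)])
Fold: move[2]->D => DDDDL (positions: [(0, 0), (0, -1), (0, -2), (0, -3), (0, -4), (-1, -4)])
Fold: move[3]->L => DDDLL (positions: [(0, 0), (0, -1), (0, -2), (0, -3), (-1, -3), (-2, -3)])

Answer: (0,0) (0,-1) (0,-2) (0,-3) (-1,-3) (-2,-3)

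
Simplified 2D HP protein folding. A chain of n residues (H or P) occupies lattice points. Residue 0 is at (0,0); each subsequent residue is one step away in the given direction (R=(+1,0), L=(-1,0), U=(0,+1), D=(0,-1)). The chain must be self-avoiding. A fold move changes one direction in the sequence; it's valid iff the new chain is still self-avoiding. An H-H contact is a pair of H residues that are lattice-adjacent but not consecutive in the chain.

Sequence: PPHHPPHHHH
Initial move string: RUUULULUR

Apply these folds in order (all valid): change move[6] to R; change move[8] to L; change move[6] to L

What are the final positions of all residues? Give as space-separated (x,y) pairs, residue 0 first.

Initial moves: RUUULULUR
Fold: move[6]->R => RUUULURUR (positions: [(0, 0), (1, 0), (1, 1), (1, 2), (1, 3), (0, 3), (0, 4), (1, 4), (1, 5), (2, 5)])
Fold: move[8]->L => RUUULURUL (positions: [(0, 0), (1, 0), (1, 1), (1, 2), (1, 3), (0, 3), (0, 4), (1, 4), (1, 5), (0, 5)])
Fold: move[6]->L => RUUULULUL (positions: [(0, 0), (1, 0), (1, 1), (1, 2), (1, 3), (0, 3), (0, 4), (-1, 4), (-1, 5), (-2, 5)])

Answer: (0,0) (1,0) (1,1) (1,2) (1,3) (0,3) (0,4) (-1,4) (-1,5) (-2,5)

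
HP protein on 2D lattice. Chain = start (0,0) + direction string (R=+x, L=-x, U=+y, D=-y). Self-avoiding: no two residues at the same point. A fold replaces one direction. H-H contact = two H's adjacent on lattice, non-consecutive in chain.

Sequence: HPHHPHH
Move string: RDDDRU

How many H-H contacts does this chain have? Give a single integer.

Answer: 1

Derivation:
Positions: [(0, 0), (1, 0), (1, -1), (1, -2), (1, -3), (2, -3), (2, -2)]
H-H contact: residue 3 @(1,-2) - residue 6 @(2, -2)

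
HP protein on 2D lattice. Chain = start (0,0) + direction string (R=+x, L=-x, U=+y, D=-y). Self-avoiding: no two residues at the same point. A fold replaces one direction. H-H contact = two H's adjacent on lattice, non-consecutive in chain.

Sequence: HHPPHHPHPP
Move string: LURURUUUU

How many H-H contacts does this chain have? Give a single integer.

Positions: [(0, 0), (-1, 0), (-1, 1), (0, 1), (0, 2), (1, 2), (1, 3), (1, 4), (1, 5), (1, 6)]
No H-H contacts found.

Answer: 0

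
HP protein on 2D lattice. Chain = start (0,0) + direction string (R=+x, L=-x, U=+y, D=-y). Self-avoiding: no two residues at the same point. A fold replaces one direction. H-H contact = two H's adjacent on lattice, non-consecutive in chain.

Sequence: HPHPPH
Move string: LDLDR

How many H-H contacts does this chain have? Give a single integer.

Answer: 1

Derivation:
Positions: [(0, 0), (-1, 0), (-1, -1), (-2, -1), (-2, -2), (-1, -2)]
H-H contact: residue 2 @(-1,-1) - residue 5 @(-1, -2)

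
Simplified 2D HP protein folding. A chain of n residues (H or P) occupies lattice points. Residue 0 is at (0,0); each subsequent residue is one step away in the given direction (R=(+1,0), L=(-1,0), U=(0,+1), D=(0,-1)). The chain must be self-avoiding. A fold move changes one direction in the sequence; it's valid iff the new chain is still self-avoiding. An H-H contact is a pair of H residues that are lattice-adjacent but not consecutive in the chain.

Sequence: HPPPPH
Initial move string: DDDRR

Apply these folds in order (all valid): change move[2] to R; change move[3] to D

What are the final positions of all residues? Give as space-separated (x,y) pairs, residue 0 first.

Answer: (0,0) (0,-1) (0,-2) (1,-2) (1,-3) (2,-3)

Derivation:
Initial moves: DDDRR
Fold: move[2]->R => DDRRR (positions: [(0, 0), (0, -1), (0, -2), (1, -2), (2, -2), (3, -2)])
Fold: move[3]->D => DDRDR (positions: [(0, 0), (0, -1), (0, -2), (1, -2), (1, -3), (2, -3)])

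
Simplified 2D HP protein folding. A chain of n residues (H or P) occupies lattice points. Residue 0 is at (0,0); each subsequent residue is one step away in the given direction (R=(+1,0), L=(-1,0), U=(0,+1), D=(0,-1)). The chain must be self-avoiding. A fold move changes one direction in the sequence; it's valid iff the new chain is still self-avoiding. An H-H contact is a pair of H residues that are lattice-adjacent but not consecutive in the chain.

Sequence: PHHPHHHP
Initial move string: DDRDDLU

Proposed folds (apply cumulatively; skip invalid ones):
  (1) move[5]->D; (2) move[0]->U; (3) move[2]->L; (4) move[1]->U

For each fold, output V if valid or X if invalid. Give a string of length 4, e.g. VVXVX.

Initial: DDRDDLU -> [(0, 0), (0, -1), (0, -2), (1, -2), (1, -3), (1, -4), (0, -4), (0, -3)]
Fold 1: move[5]->D => DDRDDDU INVALID (collision), skipped
Fold 2: move[0]->U => UDRDDLU INVALID (collision), skipped
Fold 3: move[2]->L => DDLDDLU VALID
Fold 4: move[1]->U => DULDDLU INVALID (collision), skipped

Answer: XXVX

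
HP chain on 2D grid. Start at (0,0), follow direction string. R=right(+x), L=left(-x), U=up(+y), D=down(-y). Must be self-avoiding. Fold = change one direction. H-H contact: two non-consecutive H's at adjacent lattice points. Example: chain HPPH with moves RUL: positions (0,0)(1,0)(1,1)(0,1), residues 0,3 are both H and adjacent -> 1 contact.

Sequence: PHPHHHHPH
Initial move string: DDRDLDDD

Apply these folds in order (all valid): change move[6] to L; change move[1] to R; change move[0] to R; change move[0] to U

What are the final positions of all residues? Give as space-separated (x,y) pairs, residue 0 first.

Answer: (0,0) (0,1) (1,1) (2,1) (2,0) (1,0) (1,-1) (0,-1) (0,-2)

Derivation:
Initial moves: DDRDLDDD
Fold: move[6]->L => DDRDLDLD (positions: [(0, 0), (0, -1), (0, -2), (1, -2), (1, -3), (0, -3), (0, -4), (-1, -4), (-1, -5)])
Fold: move[1]->R => DRRDLDLD (positions: [(0, 0), (0, -1), (1, -1), (2, -1), (2, -2), (1, -2), (1, -3), (0, -3), (0, -4)])
Fold: move[0]->R => RRRDLDLD (positions: [(0, 0), (1, 0), (2, 0), (3, 0), (3, -1), (2, -1), (2, -2), (1, -2), (1, -3)])
Fold: move[0]->U => URRDLDLD (positions: [(0, 0), (0, 1), (1, 1), (2, 1), (2, 0), (1, 0), (1, -1), (0, -1), (0, -2)])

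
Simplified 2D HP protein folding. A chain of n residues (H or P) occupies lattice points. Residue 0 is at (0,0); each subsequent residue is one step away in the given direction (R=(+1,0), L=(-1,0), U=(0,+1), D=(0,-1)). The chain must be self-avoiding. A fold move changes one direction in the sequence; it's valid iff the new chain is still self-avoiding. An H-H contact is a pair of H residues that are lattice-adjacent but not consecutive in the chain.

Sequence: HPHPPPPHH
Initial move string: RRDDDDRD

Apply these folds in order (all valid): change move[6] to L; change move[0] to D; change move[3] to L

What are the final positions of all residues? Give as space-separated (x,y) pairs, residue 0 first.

Answer: (0,0) (0,-1) (1,-1) (1,-2) (0,-2) (0,-3) (0,-4) (-1,-4) (-1,-5)

Derivation:
Initial moves: RRDDDDRD
Fold: move[6]->L => RRDDDDLD (positions: [(0, 0), (1, 0), (2, 0), (2, -1), (2, -2), (2, -3), (2, -4), (1, -4), (1, -5)])
Fold: move[0]->D => DRDDDDLD (positions: [(0, 0), (0, -1), (1, -1), (1, -2), (1, -3), (1, -4), (1, -5), (0, -5), (0, -6)])
Fold: move[3]->L => DRDLDDLD (positions: [(0, 0), (0, -1), (1, -1), (1, -2), (0, -2), (0, -3), (0, -4), (-1, -4), (-1, -5)])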